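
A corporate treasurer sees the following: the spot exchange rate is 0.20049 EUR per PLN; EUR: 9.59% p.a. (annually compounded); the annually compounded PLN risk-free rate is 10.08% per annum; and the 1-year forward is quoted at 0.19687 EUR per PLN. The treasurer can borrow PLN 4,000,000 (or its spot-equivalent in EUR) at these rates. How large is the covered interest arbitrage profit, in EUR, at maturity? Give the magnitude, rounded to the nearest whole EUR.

EUR 12,010

T = 1 year.
Keep in PLN, deliver into the forward: 4,000,000·1.100800·0.19687 = EUR 866,857.98.
Swap to EUR now, deposit: 4,000,000·0.20049·1.095900 = EUR 878,867.96.
The quoted forward undervalues PLN, so borrow PLN, convert to EUR at spot, deposit the EUR at 9.59%, and buy PLN forward at 0.19687 to cover the loan.
The gap between the two covered legs is EUR 12,010.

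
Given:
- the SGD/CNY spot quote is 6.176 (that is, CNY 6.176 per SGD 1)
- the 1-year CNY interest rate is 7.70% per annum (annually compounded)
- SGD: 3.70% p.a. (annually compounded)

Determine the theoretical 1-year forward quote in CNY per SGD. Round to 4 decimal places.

6.4142

T = 1 year.
CNY accumulates by (1 + 0.0770)^1 = 1.077000.
SGD growth factor: (1 + 0.0370)^1 = 1.037000.
CIP: F = S · (grow CNY)/(grow SGD) = 6.176 × 1.077000/1.037000 = 6.414226 CNY per SGD.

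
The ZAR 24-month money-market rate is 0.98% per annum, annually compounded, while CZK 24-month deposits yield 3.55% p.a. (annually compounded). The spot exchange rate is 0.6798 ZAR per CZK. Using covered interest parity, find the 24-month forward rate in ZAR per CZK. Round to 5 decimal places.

T = 2 years.
Growth of 1 ZAR over T: (1 + 0.0098)^2 = 1.019696.
CZK accumulates by (1 + 0.0355)^2 = 1.0722603.
So F = 0.6798 × 1.019696 / 1.0722603 = 0.6464749 (ZAR/CZK).

0.64647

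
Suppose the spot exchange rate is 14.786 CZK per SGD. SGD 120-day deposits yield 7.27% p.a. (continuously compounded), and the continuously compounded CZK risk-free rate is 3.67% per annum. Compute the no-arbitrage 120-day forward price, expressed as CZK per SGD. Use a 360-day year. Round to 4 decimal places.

14.6096

T = 120/360 years.
Growth of 1 CZK over T: e^(0.0367×120/360) = 1.01230847.
SGD growth factor: e^(0.0727×120/360) = 1.02452935.
So F = 14.786 × 1.01230847 / 1.02452935 = 14.609628 (CZK/SGD).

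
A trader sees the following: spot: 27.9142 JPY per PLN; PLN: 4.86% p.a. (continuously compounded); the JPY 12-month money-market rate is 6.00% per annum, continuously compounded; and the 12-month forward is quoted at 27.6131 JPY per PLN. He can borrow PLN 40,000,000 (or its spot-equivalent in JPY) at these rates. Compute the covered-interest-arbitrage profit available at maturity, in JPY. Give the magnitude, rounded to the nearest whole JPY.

T = 1 year.
Invest the PLN and cover forward: 40,000,000 × 1.049800346606 × 27.6131 = JPY 1,159,529,678.03.
Convert at spot and invest in JPY: 40,000,000 × 27.9142 × 1.061836546545 = JPY 1,185,612,709.10.
The quoted forward undervalues PLN, so borrow PLN, convert to JPY at spot, deposit the JPY at 6.00%, and buy PLN forward at 27.6131 to cover the loan.
Arbitrage profit = |1,159,529,678.03 − 1,185,612,709.10| = JPY 26,083,031.

JPY 26,083,031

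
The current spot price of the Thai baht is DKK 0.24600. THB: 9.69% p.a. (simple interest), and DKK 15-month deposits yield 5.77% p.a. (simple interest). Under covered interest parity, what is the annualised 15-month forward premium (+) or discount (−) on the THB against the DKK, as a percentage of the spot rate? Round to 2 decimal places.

T = 15/12 years.
CIP forward (DKK per THB) = 0.246 × 1.072125/1.121125 = 0.23524830.
(F − S)/S ÷ T = (0.23524830 − 0.246)/0.246/(15/12) = -0.034965 → -3.50%.

-3.50%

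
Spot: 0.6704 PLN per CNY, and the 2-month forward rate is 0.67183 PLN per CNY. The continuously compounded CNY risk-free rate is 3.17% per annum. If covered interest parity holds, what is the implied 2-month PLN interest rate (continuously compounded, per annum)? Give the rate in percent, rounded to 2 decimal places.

T = 2/12 years.
By CIP, F/S equals the PLN-to-CNY growth ratio: 0.67183/0.6704 = 1.0021331.
The CNY side grows by e^(0.0317×2/12) = 1.0052973.
Hence g_PLN = 1.0074417.
r = ln(1.0074417)/(2/12) = 0.044485 → 4.45%.

4.45%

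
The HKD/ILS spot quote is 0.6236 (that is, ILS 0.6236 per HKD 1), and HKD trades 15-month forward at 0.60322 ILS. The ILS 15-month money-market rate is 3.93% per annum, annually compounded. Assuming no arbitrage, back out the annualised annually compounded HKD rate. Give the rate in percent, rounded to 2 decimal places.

6.73%

T = 15/12 years.
F/S = 0.60322/0.6236 = 0.9673188 = (growth of ILS) / (growth of HKD).
ILS growth factor: (1 + 0.0393)^(15/12) = 1.049364.
Hence g_HKD = 1.0848171.
r = 1.0848171^(12/15) − 1 = 0.067297 → 6.73%.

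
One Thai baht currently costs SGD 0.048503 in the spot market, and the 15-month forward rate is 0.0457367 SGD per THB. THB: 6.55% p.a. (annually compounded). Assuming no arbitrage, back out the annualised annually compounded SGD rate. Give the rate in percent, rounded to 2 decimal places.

1.66%

T = 15/12 years.
By CIP, F/S equals the SGD-to-THB growth ratio: 0.0457367/0.048503 = 0.9429664.
The THB side grows by (1 + 0.0655)^(15/12) = 1.0825347.
Hence g_SGD = 1.0207938.
r = 1.0207938^(12/15) − 1 = 0.016601 → 1.66%.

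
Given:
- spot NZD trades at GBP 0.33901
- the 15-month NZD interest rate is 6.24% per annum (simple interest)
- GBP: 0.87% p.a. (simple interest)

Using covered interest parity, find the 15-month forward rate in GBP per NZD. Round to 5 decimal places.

T = 15/12 years.
GBP growth factor: 1 + 0.0087×15/12 = 1.010875.
Growth of 1 NZD over T: 1 + 0.0624×15/12 = 1.078000.
So F = 0.33901 × 1.010875 / 1.078000 = 0.3179005 (GBP/NZD).

0.31790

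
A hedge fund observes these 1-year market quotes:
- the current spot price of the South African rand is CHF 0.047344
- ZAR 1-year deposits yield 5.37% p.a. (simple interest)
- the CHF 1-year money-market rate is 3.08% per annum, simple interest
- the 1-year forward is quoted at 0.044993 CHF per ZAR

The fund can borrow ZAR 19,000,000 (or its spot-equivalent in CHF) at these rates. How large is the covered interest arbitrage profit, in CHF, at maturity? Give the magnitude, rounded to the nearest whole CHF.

T = 1 year.
Keep in ZAR, deliver into the forward: 19,000,000·1.053700·0.044993 = CHF 900,773.36.
Swap to CHF now, deposit: 19,000,000·0.047344·1.030800 = CHF 927,241.71.
The quoted forward undervalues ZAR, so borrow ZAR, convert to CHF at spot, deposit the CHF at 3.08%, and buy ZAR forward at 0.044993 to cover the loan.
Arbitrage profit = |900,773.36 − 927,241.71| = CHF 26,468.

CHF 26,468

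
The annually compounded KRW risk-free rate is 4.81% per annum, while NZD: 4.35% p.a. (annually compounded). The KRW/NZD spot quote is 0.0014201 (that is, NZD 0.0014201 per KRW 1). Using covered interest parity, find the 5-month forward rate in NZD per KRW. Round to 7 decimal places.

T = 5/12 years.
NZD growth factor: (1 + 0.0435)^(5/12) = 1.0179002.
KRW accumulates by (1 + 0.0481)^(5/12) = 1.0197674.
So F = 0.0014201 × 1.0179002 / 1.0197674 = 0.001417500 (NZD/KRW).

0.0014175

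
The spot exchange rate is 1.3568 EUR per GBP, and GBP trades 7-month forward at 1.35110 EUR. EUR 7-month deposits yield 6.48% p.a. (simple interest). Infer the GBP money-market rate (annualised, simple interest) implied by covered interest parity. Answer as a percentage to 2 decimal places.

T = 7/12 years.
CIP gives F = S · g_EUR/g_GBP, so g_EUR/g_GBP = 1.3511/1.3568 = 0.9957989.
EUR growth factor: 1 + 0.0648×7/12 = 1.037800.
So the GBP growth factor = 1.0421783.
(1.0421783 − 1)/T = 0.072306, i.e. 7.23%.

7.23%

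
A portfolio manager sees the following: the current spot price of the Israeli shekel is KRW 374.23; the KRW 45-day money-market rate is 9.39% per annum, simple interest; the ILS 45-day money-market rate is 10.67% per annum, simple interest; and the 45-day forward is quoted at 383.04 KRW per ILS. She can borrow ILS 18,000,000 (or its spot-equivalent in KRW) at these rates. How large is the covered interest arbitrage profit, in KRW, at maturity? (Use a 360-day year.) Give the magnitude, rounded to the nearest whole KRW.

KRW 171,472,885

T = 45/360 years.
Keep in ILS, deliver into the forward: 18,000,000·1.0133375·383.04 = KRW 6,986,678,328.00.
Swap to KRW now, deposit: 18,000,000·374.23·1.0117375 = KRW 6,815,205,443.25.
The quoted forward overvalues ILS, so borrow KRW, buy ILS at spot, deposit the ILS at 10.67%, and sell the proceeds forward at 383.04.
The gap between the two covered legs is KRW 171,472,885.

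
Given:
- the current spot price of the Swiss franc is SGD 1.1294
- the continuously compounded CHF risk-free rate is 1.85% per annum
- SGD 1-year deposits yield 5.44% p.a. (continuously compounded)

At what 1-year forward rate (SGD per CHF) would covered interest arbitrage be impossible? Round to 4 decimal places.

T = 1 year.
SGD growth factor: e^(0.0544×1) = 1.0559069.
Growth of 1 CHF over T: e^(0.0185×1) = 1.0186722.
So F = 1.1294 × 1.0559069 / 1.0186722 = 1.170682 (SGD/CHF).

1.1707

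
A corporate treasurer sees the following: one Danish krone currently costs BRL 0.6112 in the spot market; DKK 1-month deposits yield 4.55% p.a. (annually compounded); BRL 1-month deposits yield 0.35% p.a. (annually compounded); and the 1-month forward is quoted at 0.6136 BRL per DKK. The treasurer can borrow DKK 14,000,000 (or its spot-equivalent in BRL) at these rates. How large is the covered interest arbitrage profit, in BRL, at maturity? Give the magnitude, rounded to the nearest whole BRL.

BRL 63,020

T = 1/12 years.
Route A — deposit DKK, sell forward: 14,000,000 × 1.00371482 × 0.6136 = BRL 8,622,311.79.
Route B — convert at spot, deposit BRL: 14,000,000 × 0.6112 × 1.0002912 = BRL 8,559,291.74.
The quoted forward overvalues DKK, so borrow BRL, buy DKK at spot, deposit the DKK at 4.55%, and sell the proceeds forward at 0.6136.
The gap between the two covered legs is BRL 63,020.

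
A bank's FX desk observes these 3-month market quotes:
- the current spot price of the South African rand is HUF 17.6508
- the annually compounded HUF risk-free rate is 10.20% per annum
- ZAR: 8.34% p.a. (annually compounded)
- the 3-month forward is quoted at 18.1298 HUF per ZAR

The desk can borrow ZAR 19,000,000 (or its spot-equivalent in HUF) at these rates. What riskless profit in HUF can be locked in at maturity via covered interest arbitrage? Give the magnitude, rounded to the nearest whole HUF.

HUF 7,825,937

T = 3/12 years.
Keep in ZAR, deliver into the forward: 19,000,000·1.0202279279·18.1298 = HUF 351,434,037.46.
Swap to HUF now, deposit: 19,000,000·17.6508·1.02457887825 = HUF 343,608,100.42.
The quoted forward overvalues ZAR, so borrow HUF, buy ZAR at spot, deposit the ZAR at 8.34%, and sell the proceeds forward at 18.1298.
Arbitrage profit = |351,434,037.46 − 343,608,100.42| = HUF 7,825,937.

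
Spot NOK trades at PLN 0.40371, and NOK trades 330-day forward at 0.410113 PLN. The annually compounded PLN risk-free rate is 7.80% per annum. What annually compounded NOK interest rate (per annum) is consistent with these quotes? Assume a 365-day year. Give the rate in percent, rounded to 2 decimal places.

5.94%

T = 330/365 years.
By CIP, F/S equals the PLN-to-NOK growth ratio: 0.410113/0.40371 = 1.0158604.
PLN growth factor: (1 + 0.0780)^(330/365) = 1.070264.
Hence g_NOK = 1.0535542.
Annualise: 1.0535542^(365/330) − 1 = 0.059400 = 5.94%.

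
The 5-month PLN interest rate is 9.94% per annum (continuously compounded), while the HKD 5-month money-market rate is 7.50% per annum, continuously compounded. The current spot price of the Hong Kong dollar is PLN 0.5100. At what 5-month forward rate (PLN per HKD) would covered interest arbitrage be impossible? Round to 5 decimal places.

0.51521

T = 5/12 years.
PLN accumulates by e^(0.0994×5/12) = 1.0422863.
HKD accumulates by e^(0.0750×5/12) = 1.0317434.
So F = 0.51 × 1.0422863 / 1.0317434 = 0.5152114 (PLN/HKD).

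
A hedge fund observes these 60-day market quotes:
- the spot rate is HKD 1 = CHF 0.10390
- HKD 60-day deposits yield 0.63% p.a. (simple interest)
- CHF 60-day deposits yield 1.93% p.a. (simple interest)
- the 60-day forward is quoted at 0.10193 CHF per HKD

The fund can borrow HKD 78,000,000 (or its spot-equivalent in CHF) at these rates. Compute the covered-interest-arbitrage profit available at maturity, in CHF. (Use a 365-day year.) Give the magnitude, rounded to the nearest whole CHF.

CHF 171,138

T = 60/365 years.
Route A — deposit HKD, sell forward: 78,000,000 × 1.001035616 × 0.10193 = CHF 7,958,773.71.
Route B — convert at spot, deposit CHF: 78,000,000 × 0.10390 × 1.003172603 = CHF 8,129,911.41.
The quoted forward undervalues HKD, so borrow HKD, convert to CHF at spot, deposit the CHF at 1.93%, and buy HKD forward at 0.10193 to cover the loan.
The gap between the two covered legs is CHF 171,138.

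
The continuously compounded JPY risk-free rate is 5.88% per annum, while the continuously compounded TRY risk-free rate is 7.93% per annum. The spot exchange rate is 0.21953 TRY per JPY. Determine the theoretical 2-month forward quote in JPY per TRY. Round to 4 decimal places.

T = 2/12 years.
TRY growth factor: e^(0.0793×2/12) = 1.0133044.
JPY growth factor: e^(0.0588×2/12) = 1.0098482.
CIP: F = S · (grow TRY)/(grow JPY) = 0.21953 × 1.0133044/1.0098482 = 0.2202813 TRY per JPY.
Invert for JPY per TRY: 1 / 0.2202813 = 4.5396.

4.5396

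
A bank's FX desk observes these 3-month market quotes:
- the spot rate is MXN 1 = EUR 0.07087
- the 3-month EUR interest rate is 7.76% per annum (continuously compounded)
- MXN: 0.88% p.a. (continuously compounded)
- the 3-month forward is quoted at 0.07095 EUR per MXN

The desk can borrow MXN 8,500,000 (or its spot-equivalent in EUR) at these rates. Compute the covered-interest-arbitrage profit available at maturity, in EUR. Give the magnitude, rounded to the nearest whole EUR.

T = 3/12 years.
Keep in MXN, deliver into the forward: 8,500,000·1.00220242·0.07095 = EUR 604,403.22.
Swap to EUR now, deposit: 8,500,000·0.07087·1.0195894 = EUR 614,195.56.
The quoted forward undervalues MXN, so borrow MXN, convert to EUR at spot, deposit the EUR at 7.76%, and buy MXN forward at 0.07095 to cover the loan.
Arbitrage profit = |604,403.22 − 614,195.56| = EUR 9,792.

EUR 9,792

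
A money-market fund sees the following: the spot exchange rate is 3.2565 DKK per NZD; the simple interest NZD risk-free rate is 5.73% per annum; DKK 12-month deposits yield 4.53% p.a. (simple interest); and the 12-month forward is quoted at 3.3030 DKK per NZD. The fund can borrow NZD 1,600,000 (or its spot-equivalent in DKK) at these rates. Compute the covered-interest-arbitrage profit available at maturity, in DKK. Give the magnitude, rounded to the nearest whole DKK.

T = 1 year.
Keep in NZD, deliver into the forward: 1,600,000·1.057300·3.3030 = DKK 5,587,619.04.
Swap to DKK now, deposit: 1,600,000·3.2565·1.045300 = DKK 5,446,431.12.
The quoted forward overvalues NZD, so borrow DKK, buy NZD at spot, deposit the NZD at 5.73%, and sell the proceeds forward at 3.3030.
Profit = 5,587,619.04 − 5,446,431.12 = DKK 141,188.

DKK 141,188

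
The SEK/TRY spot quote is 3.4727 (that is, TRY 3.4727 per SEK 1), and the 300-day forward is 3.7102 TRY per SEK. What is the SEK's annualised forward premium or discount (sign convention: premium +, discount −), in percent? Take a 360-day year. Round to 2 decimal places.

+8.21%

T = 300/360 years.
(F − S)/S = (3.7102 − 3.4727)/3.4727 = 0.0683906.
Per annum: 0.0683906 / (300/360) = 0.082069 = 8.21%.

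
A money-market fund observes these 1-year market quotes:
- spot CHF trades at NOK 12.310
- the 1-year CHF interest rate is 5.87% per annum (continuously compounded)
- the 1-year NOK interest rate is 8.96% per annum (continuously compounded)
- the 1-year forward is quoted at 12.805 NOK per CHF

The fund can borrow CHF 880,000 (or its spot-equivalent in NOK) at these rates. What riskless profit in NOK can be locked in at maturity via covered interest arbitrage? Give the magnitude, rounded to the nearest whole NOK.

T = 1 year.
Keep in CHF, deliver into the forward: 880,000·1.0604570559·12.805 = NOK 11,949,654.29.
Swap to NOK now, deposit: 880,000·12.310·1.0937367015 = NOK 11,848,230.94.
The quoted forward overvalues CHF, so borrow NOK, buy CHF at spot, deposit the CHF at 5.87%, and sell the proceeds forward at 12.805.
Profit = 11,949,654.29 − 11,848,230.94 = NOK 101,423.

NOK 101,423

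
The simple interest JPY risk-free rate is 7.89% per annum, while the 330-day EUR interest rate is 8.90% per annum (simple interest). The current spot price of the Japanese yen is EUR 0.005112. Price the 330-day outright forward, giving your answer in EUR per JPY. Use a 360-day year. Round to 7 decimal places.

0.0051561

T = 330/360 years.
EUR growth factor: 1 + 0.0890×330/360 = 1.0815833.
Growth of 1 JPY over T: 1 + 0.0789×330/360 = 1.072325.
Forward (EUR per JPY) = 0.005112 × 1.0815833 / 1.072325 = 0.005156136.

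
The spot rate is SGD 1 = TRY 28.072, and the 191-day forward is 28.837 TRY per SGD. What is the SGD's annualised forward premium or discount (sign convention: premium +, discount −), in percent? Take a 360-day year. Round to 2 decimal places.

+5.14%

T = 191/360 years.
Period premium: (28.837 − 28.072)/28.072 = 0.0272514.
Per annum: 0.0272514 / (191/360) = 0.051364 = 5.14%.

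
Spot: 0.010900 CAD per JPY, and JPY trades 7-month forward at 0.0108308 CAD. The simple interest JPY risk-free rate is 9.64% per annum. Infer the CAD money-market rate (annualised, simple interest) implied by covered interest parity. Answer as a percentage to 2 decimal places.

8.49%

T = 7/12 years.
CIP gives F = S · g_CAD/g_JPY, so g_CAD/g_JPY = 0.0108308/0.0109 = 0.9936514.
The JPY side grows by 1 + 0.0964×7/12 = 1.0562333.
So the CAD growth factor = 1.0495277.
r = (1.0495277 − 1)/(7/12) = 0.084905 → 8.49%.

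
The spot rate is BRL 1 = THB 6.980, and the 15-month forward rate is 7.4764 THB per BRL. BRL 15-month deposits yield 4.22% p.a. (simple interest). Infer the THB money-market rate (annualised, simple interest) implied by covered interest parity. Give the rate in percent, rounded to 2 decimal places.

T = 15/12 years.
F/S = 7.4764/6.98 = 1.0711175 = (growth of THB) / (growth of BRL).
BRL growth factor: 1 + 0.0422×15/12 = 1.052750.
That pins the THB growth at 1.1276189.
(1.1276189 − 1)/T = 0.102095, i.e. 10.21%.

10.21%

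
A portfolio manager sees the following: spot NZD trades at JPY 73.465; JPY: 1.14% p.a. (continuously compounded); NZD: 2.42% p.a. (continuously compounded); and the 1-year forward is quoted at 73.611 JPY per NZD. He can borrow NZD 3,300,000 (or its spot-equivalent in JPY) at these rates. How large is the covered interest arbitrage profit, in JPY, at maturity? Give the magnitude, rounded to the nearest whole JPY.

JPY 3,652,516

T = 1 year.
Route A — deposit NZD, sell forward: 3,300,000 × 1.02449519644 × 73.611 = JPY 248,866,582.49.
Route B — convert at spot, deposit JPY: 3,300,000 × 73.465 × 1.01146522763 = JPY 245,214,066.73.
The quoted forward overvalues NZD, so borrow JPY, buy NZD at spot, deposit the NZD at 2.42%, and sell the proceeds forward at 73.611.
Profit = 248,866,582.49 − 245,214,066.73 = JPY 3,652,516.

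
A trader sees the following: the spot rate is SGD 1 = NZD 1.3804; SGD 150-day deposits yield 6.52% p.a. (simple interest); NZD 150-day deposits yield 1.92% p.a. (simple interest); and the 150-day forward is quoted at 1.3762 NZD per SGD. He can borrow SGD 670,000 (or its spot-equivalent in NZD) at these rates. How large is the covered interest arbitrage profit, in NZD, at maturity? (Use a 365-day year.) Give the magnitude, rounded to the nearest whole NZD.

NZD 14,594

T = 150/365 years.
Route A — deposit SGD, sell forward: 670,000 × 1.02679452 × 1.3762 = NZD 946,759.99.
Route B — convert at spot, deposit NZD: 670,000 × 1.3804 × 1.00789041 = NZD 932,165.59.
The quoted forward overvalues SGD, so borrow NZD, buy SGD at spot, deposit the SGD at 6.52%, and sell the proceeds forward at 1.3762.
Arbitrage profit = |946,759.99 − 932,165.59| = NZD 14,594.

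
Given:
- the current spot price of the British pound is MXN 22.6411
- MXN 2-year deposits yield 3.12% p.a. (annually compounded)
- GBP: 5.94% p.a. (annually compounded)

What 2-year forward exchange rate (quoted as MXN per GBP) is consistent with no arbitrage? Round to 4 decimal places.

T = 2 years.
MXN accumulates by (1 + 0.0312)^2 = 1.06337344.
Growth of 1 GBP over T: (1 + 0.0594)^2 = 1.12232836.
CIP: F = S · (grow MXN)/(grow GBP) = 22.6411 × 1.06337344/1.12232836 = 21.451783 MXN per GBP.

21.4518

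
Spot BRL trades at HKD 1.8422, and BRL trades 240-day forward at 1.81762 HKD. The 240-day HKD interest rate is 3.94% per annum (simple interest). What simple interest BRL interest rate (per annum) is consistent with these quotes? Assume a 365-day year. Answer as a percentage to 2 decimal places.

T = 240/365 years.
CIP gives F = S · g_HKD/g_BRL, so g_HKD/g_BRL = 1.81762/1.8422 = 0.9866573.
HKD growth factor: 1 + 0.0394×240/365 = 1.0259068.
So the BRL growth factor = 1.0397803.
r = (1.0397803 − 1)/(240/365) = 0.060499 → 6.05%.

6.05%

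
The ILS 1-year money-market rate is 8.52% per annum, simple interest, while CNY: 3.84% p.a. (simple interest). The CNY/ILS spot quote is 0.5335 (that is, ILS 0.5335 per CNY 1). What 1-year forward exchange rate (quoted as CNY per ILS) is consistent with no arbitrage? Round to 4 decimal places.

T = 1 year.
Growth of 1 ILS over T: 1 + 0.0852×1 = 1.085200.
CNY growth factor: 1 + 0.0384×1 = 1.038400.
Forward (ILS per CNY) = 0.5335 × 1.085200 / 1.038400 = 0.5575445.
Invert for CNY per ILS: 1 / 0.5575445 = 1.7936.

1.7936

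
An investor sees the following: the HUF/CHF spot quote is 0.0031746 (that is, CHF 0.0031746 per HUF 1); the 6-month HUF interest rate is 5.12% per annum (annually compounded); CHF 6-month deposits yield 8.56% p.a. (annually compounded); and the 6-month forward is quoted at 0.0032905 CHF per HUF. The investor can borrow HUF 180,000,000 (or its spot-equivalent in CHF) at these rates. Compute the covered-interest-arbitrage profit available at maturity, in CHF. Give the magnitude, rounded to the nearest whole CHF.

T = 6/12 years.
Route A — deposit HUF, sell forward: 180,000,000 × 1.02528045 × 0.0032905 = CHF 607,263.36.
Route B — convert at spot, deposit CHF: 180,000,000 × 0.0031746 × 1.0419213 = CHF 595,383.00.
The quoted forward overvalues HUF, so borrow CHF, buy HUF at spot, deposit the HUF at 5.12%, and sell the proceeds forward at 0.0032905.
The gap between the two covered legs is CHF 11,880.

CHF 11,880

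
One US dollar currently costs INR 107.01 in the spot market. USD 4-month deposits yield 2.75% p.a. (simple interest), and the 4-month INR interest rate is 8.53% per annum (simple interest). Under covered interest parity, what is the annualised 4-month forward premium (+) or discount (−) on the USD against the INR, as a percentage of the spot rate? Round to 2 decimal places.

T = 4/12 years.
No-arbitrage forward: 107.01 × 1.0284333 / 1.0091667 = 109.05299 INR/USD.
(F − S)/S ÷ T = (109.05299 − 107.01)/107.01/(4/12) = 0.057275 → 5.73%.

+5.73%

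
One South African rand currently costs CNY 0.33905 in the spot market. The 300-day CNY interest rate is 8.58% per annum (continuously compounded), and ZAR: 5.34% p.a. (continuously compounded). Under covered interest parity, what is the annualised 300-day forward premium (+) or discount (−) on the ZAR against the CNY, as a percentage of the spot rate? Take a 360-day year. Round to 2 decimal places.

T = 300/360 years.
CIP forward (CNY per ZAR) = 0.33905 × 1.0741182/1.045505 = 0.34832906.
(F − S)/S ÷ T = (0.34832906 − 0.33905)/0.33905/(300/360) = 0.032841 → 3.28%.

+3.28%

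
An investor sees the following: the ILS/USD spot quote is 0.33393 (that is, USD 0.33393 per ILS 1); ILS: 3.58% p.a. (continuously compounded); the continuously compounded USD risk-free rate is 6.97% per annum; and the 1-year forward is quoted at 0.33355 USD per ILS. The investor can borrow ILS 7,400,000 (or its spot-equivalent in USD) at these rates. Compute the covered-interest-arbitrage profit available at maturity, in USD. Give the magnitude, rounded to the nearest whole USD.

USD 91,226

T = 1 year.
Invest the ILS and cover forward: 7,400,000 × 1.036448536 × 0.33355 = USD 2,558,234.83.
Convert at spot and invest in USD: 7,400,000 × 0.33393 × 1.072186477 = USD 2,649,460.70.
The quoted forward undervalues ILS, so borrow ILS, convert to USD at spot, deposit the USD at 6.97%, and buy ILS forward at 0.33355 to cover the loan.
Arbitrage profit = |2,558,234.83 − 2,649,460.70| = USD 91,226.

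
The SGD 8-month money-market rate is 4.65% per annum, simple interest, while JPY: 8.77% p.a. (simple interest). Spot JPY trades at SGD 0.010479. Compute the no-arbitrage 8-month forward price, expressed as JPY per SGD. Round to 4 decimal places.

T = 8/12 years.
SGD growth factor: 1 + 0.0465×8/12 = 1.031000.
Growth of 1 JPY over T: 1 + 0.0877×8/12 = 1.05846667.
Forward (SGD per JPY) = 0.010479 × 1.031000 / 1.05846667 = 0.010207075.
Quoted the other way: 1/0.010207075 = 97.9713 JPY per SGD.

97.9713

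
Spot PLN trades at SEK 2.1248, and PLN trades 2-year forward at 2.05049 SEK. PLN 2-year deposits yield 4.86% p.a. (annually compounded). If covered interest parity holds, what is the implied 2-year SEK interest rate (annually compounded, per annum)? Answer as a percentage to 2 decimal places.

T = 2 years.
F/S = 2.05049/2.1248 = 0.9650273 = (growth of SEK) / (growth of PLN).
PLN growth factor: (1 + 0.0486)^2 = 1.099562.
That pins the SEK growth at 1.0611073.
r = 1.0611073^(1/2) − 1 = 0.030101 → 3.01%.

3.01%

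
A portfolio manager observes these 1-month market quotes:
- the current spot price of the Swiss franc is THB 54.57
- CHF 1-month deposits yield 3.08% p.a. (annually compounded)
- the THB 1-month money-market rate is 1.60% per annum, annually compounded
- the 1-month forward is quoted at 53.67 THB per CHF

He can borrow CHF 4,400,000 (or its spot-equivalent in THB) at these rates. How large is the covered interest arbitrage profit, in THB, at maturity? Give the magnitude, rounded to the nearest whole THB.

T = 1/12 years.
Invest the CHF and cover forward: 4,400,000 × 1.00253113123 × 53.67 = THB 236,745,721.58.
Convert at spot and invest in THB: 4,400,000 × 54.57 × 1.00132365435 = THB 240,425,820.00.
The quoted forward undervalues CHF, so borrow CHF, convert to THB at spot, deposit the THB at 1.60%, and buy CHF forward at 53.67 to cover the loan.
The gap between the two covered legs is THB 3,680,098.

THB 3,680,098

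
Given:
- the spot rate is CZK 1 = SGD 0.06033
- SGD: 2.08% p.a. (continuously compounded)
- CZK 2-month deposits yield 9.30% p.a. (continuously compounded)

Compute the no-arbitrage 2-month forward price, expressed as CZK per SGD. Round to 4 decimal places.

T = 2/12 years.
SGD accumulates by e^(0.0208×2/12) = 1.00347268.
CZK growth factor: e^(0.0930×2/12) = 1.01562075.
CIP: F = S · (grow SGD)/(grow CZK) = 0.06033 × 1.00347268/1.01562075 = 0.059608379 SGD per CZK.
Quoted the other way: 1/0.059608379 = 16.7762 CZK per SGD.

16.7762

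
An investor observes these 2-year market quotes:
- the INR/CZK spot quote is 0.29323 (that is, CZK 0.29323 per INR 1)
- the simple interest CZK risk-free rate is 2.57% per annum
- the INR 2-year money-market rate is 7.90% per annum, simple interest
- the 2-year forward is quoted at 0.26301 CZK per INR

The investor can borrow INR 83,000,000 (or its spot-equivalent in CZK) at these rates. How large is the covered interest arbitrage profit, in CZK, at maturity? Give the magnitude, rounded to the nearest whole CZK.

T = 2 years.
Keep in INR, deliver into the forward: 83,000,000·1.158000·0.26301 = CZK 25,278,943.14.
Swap to CZK now, deposit: 83,000,000·0.29323·1.051400 = CZK 25,589,067.83.
The quoted forward undervalues INR, so borrow INR, convert to CZK at spot, deposit the CZK at 2.57%, and buy INR forward at 0.26301 to cover the loan.
Profit = 25,589,067.83 − 25,278,943.14 = CZK 310,125.

CZK 310,125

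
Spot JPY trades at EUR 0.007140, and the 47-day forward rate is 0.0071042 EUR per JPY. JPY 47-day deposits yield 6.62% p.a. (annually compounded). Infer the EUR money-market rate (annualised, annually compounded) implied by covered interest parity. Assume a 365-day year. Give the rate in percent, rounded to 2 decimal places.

2.54%

T = 47/365 years.
By CIP, F/S equals the EUR-to-JPY growth ratio: 0.0071042/0.00714 = 0.9949860.
JPY growth factor: (1 + 0.0662)^(47/365) = 1.0082883.
So the EUR growth factor = 1.0032327.
r = 1.0032327^(365/47) − 1 = 0.025381 → 2.54%.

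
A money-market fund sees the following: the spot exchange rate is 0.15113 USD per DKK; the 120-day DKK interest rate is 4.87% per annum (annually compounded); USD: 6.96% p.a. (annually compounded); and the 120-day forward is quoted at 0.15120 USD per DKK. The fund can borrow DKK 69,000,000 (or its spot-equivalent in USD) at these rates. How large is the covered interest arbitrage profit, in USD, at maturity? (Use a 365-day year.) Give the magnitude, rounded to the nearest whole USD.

T = 120/365 years.
Invest the DKK and cover forward: 69,000,000 × 1.0157561441 × 0.15120 = USD 10,597,180.70.
Convert at spot and invest in USD: 69,000,000 × 0.15113 × 1.0223674964 = USD 10,661,217.58.
The quoted forward undervalues DKK, so borrow DKK, convert to USD at spot, deposit the USD at 6.96%, and buy DKK forward at 0.15120 to cover the loan.
Profit = 10,661,217.58 − 10,597,180.70 = USD 64,037.

USD 64,037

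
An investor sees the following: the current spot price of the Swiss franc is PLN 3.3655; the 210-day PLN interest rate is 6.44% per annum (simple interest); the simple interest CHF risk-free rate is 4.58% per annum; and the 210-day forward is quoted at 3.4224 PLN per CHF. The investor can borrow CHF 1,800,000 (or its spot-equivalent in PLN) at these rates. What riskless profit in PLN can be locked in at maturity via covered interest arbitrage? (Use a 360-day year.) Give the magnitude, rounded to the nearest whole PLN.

PLN 39,428

T = 210/360 years.
Keep in CHF, deliver into the forward: 1,800,000·1.026716667·3.4224 = PLN 6,324,903.22.
Swap to PLN now, deposit: 1,800,000·3.3655·1.037566667 = PLN 6,285,475.11.
The quoted forward overvalues CHF, so borrow PLN, buy CHF at spot, deposit the CHF at 4.58%, and sell the proceeds forward at 3.4224.
The gap between the two covered legs is PLN 39,428.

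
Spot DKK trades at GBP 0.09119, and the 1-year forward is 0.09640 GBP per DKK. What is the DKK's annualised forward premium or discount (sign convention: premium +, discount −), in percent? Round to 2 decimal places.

+5.71%

T = 1 year.
DKK trades forward at +5.71335% vs spot over the period.
Annualise by dividing by T: 0.0571335 / 1 = 0.057133 → 5.71%.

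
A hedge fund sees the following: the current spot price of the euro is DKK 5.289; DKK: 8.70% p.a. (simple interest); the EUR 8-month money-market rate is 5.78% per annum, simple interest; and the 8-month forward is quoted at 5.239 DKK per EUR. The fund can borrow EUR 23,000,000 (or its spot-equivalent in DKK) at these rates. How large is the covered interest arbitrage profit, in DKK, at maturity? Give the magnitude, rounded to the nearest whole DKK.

DKK 3,562,375

T = 8/12 years.
Invest the EUR and cover forward: 23,000,000 × 1.03853333333 × 5.239 = DKK 125,140,151.07.
Convert at spot and invest in DKK: 23,000,000 × 5.289 × 1.058000 = DKK 128,702,526.00.
The quoted forward undervalues EUR, so borrow EUR, convert to DKK at spot, deposit the DKK at 8.70%, and buy EUR forward at 5.239 to cover the loan.
The gap between the two covered legs is DKK 3,562,375.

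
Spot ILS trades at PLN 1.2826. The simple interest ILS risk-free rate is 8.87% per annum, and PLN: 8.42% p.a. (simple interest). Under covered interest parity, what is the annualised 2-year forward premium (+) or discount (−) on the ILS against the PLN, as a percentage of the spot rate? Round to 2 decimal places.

T = 2 years.
CIP forward (PLN per ILS) = 1.2826 × 1.168400/1.177400 = 1.2727959.
Annualised premium = (F − S)/S × (1/T) = (1.2727959 − 1.2826)/1.2826 ÷ 2 = -0.38%.

-0.38%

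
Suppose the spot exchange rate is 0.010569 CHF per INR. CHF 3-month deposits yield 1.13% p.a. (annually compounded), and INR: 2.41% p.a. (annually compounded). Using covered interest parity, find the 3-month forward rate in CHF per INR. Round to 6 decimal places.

T = 3/12 years.
CHF accumulates by (1 + 0.0113)^(3/12) = 1.0028131.
Growth of 1 INR over T: (1 + 0.0241)^(3/12) = 1.0059713.
CIP: F = S · (grow CHF)/(grow INR) = 0.010569 × 1.0028131/1.0059713 = 0.01053582 CHF per INR.

0.010536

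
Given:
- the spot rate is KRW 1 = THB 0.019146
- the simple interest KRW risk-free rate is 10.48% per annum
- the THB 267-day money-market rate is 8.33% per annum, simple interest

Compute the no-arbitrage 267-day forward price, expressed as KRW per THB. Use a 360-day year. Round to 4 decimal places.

T = 267/360 years.
THB accumulates by 1 + 0.0833×267/360 = 1.06178083.
Growth of 1 KRW over T: 1 + 0.1048×267/360 = 1.07772667.
Forward (THB per KRW) = 0.019146 × 1.06178083 / 1.07772667 = 0.018862719.
Quoted the other way: 1/0.018862719 = 53.0146 KRW per THB.

53.0146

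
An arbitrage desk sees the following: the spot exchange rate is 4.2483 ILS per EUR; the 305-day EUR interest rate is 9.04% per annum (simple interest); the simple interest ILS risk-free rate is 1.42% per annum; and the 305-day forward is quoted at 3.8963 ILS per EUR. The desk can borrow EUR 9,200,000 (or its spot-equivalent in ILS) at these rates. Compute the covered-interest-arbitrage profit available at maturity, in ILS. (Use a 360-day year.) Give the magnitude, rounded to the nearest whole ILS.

T = 305/360 years.
Invest the EUR and cover forward: 9,200,000 × 1.0765888889 × 3.8963 = ILS 38,591,362.25.
Convert at spot and invest in ILS: 9,200,000 × 4.2483 × 1.0120305556 = ILS 39,554,566.57.
The quoted forward undervalues EUR, so borrow EUR, convert to ILS at spot, deposit the ILS at 1.42%, and buy EUR forward at 3.8963 to cover the loan.
Profit = 39,554,566.57 − 38,591,362.25 = ILS 963,204.

ILS 963,204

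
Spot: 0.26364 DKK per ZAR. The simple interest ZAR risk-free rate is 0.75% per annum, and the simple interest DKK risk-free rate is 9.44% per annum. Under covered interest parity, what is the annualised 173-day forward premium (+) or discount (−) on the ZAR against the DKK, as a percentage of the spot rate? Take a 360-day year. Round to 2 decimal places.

+8.66%

T = 173/360 years.
F = S · g_DKK/g_ZAR = 0.26364 × 1.0453644/1.0036042 = 0.27461012.
(F − S)/S ÷ T = (0.27461012 − 0.26364)/0.26364/(173/360) = 0.086588 → 8.66%.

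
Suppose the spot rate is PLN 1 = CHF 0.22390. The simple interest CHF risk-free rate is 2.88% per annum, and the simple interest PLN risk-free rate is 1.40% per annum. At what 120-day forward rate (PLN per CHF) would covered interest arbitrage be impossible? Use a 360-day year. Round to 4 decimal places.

T = 120/360 years.
CHF accumulates by 1 + 0.0288×120/360 = 1.009600.
PLN growth factor: 1 + 0.0140×120/360 = 1.0046667.
CIP: F = S · (grow CHF)/(grow PLN) = 0.2239 × 1.009600/1.0046667 = 0.2249994 CHF per PLN.
Invert for PLN per CHF: 1 / 0.2249994 = 4.4445.

4.4445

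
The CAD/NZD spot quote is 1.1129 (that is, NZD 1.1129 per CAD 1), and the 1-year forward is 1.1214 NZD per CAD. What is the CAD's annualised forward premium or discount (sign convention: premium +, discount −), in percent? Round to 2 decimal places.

+0.76%

T = 1 year.
CAD trades forward at +0.76377% vs spot over the period.
Annualise by dividing by T: 0.0076377 / 1 = 0.007638 → 0.76%.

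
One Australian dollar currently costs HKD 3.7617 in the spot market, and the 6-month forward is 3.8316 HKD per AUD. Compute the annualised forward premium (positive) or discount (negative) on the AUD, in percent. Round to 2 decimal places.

T = 6/12 years.
AUD trades forward at +1.85820% vs spot over the period.
Per annum: 0.0185820 / (6/12) = 0.037164 = 3.72%.

+3.72%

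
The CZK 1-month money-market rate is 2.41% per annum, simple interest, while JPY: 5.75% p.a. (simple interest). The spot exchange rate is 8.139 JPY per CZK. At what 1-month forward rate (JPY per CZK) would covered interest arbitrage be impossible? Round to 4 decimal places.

8.1616

T = 1/12 years.
JPY growth factor: 1 + 0.0575×1/12 = 1.0047917.
CZK accumulates by 1 + 0.0241×1/12 = 1.0020083.
Forward (JPY per CZK) = 8.139 × 1.0047917 / 1.0020083 = 8.161609.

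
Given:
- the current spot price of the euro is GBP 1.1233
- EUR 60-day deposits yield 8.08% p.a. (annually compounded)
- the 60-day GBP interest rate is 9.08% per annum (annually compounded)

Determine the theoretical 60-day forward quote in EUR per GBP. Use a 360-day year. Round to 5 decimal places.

0.88887

T = 60/360 years.
GBP growth factor: (1 + 0.0908)^(60/360) = 1.0145906.
Growth of 1 EUR over T: (1 + 0.0808)^(60/360) = 1.0130345.
Forward (GBP per EUR) = 1.1233 × 1.0145906 / 1.0130345 = 1.125025.
Quoted the other way: 1/1.125025 = 0.88887 EUR per GBP.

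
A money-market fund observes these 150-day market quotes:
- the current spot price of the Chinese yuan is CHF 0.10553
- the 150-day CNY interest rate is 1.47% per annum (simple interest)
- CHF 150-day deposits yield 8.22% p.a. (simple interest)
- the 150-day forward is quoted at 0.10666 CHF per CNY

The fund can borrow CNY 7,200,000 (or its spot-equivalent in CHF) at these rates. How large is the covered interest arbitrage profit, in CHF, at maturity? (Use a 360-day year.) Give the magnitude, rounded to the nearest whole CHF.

CHF 13,184

T = 150/360 years.
Keep in CNY, deliver into the forward: 7,200,000·1.006125·0.10666 = CHF 772,655.71.
Swap to CHF now, deposit: 7,200,000·0.10553·1.034250 = CHF 785,839.70.
The quoted forward undervalues CNY, so borrow CNY, convert to CHF at spot, deposit the CHF at 8.22%, and buy CNY forward at 0.10666 to cover the loan.
Profit = 785,839.70 − 772,655.71 = CHF 13,184.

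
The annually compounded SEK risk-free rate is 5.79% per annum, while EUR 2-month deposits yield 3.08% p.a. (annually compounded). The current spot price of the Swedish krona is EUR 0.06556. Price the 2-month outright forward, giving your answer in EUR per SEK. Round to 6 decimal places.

T = 2/12 years.
Growth of 1 EUR over T: (1 + 0.0308)^(2/12) = 1.0050687.
SEK growth factor: (1 + 0.0579)^(2/12) = 1.0094251.
CIP: F = S · (grow EUR)/(grow SEK) = 0.06556 × 1.0050687/1.0094251 = 0.06527706 EUR per SEK.

0.065277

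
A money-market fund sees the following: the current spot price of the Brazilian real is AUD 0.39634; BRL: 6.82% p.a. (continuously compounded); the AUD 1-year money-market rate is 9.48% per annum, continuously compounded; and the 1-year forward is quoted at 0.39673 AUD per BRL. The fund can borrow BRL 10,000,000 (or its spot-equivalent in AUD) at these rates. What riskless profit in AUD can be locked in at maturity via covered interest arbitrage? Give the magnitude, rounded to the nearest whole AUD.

AUD 110,207

T = 1 year.
Route A — deposit BRL, sell forward: 10,000,000 × 1.070579403 × 0.39673 = AUD 4,247,309.67.
Route B — convert at spot, deposit AUD: 10,000,000 × 0.39634 × 1.099438945 = AUD 4,357,516.31.
The quoted forward undervalues BRL, so borrow BRL, convert to AUD at spot, deposit the AUD at 9.48%, and buy BRL forward at 0.39673 to cover the loan.
The gap between the two covered legs is AUD 110,207.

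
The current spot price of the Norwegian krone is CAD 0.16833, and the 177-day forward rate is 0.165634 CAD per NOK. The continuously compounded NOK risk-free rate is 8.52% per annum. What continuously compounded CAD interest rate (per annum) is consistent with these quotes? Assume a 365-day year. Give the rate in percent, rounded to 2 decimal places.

T = 177/365 years.
By CIP, F/S equals the CAD-to-NOK growth ratio: 0.165634/0.16833 = 0.9839838.
NOK growth factor: e^(0.0852×177/365) = 1.0421816.
That pins the CAD growth at 1.0254898.
Take logs: ln 1.0254898 / (177/365) = 0.051905, so 5.19%.

5.19%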